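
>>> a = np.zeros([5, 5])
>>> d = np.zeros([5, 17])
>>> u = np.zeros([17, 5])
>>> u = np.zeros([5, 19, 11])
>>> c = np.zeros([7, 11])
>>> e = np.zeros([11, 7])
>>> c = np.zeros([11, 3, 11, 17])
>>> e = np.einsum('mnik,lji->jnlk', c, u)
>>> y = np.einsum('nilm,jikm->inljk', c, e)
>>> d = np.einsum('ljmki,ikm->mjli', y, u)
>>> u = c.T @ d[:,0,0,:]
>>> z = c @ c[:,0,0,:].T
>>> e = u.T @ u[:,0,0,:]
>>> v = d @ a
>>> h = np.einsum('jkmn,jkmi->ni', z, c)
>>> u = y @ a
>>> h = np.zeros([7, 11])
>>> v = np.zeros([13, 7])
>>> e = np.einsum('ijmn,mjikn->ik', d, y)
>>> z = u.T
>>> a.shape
(5, 5)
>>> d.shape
(11, 11, 3, 5)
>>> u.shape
(3, 11, 11, 19, 5)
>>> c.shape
(11, 3, 11, 17)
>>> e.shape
(11, 19)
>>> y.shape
(3, 11, 11, 19, 5)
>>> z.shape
(5, 19, 11, 11, 3)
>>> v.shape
(13, 7)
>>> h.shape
(7, 11)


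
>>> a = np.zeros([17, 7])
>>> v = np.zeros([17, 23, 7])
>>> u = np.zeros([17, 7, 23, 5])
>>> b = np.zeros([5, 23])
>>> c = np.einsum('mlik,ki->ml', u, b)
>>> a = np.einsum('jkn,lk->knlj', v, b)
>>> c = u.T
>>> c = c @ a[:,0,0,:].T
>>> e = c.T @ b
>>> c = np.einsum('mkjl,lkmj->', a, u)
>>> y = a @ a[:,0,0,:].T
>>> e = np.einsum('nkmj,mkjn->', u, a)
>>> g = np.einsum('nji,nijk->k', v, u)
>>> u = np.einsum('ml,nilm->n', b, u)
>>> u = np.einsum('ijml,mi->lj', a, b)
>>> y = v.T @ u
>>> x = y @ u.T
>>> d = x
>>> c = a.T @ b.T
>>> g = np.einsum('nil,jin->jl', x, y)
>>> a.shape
(23, 7, 5, 17)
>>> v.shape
(17, 23, 7)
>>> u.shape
(17, 7)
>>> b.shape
(5, 23)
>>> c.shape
(17, 5, 7, 5)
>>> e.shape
()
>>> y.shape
(7, 23, 7)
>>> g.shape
(7, 17)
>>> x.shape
(7, 23, 17)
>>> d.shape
(7, 23, 17)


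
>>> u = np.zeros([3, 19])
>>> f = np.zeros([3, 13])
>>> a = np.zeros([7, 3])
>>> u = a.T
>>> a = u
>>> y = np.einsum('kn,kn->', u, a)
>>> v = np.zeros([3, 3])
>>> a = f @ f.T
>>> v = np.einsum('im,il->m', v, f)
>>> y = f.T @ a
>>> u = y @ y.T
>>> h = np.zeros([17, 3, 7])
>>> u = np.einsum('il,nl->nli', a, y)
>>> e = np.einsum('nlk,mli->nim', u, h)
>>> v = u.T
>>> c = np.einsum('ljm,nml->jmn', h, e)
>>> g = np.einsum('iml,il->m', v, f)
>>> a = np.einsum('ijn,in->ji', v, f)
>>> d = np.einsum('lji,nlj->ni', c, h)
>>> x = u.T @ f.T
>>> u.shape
(13, 3, 3)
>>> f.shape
(3, 13)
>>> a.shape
(3, 3)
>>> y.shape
(13, 3)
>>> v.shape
(3, 3, 13)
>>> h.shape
(17, 3, 7)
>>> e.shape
(13, 7, 17)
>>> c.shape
(3, 7, 13)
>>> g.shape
(3,)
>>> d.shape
(17, 13)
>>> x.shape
(3, 3, 3)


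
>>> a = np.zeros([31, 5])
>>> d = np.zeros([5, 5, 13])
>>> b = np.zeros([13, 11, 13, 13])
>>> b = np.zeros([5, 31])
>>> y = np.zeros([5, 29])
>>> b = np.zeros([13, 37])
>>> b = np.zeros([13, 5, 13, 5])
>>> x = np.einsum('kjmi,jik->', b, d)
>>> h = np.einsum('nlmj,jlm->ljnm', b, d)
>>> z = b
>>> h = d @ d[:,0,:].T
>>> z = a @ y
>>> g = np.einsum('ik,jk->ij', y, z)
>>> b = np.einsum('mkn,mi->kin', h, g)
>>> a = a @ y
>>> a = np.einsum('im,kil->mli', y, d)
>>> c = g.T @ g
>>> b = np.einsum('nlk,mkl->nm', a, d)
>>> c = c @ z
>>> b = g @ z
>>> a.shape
(29, 13, 5)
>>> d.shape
(5, 5, 13)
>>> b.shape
(5, 29)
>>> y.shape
(5, 29)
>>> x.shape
()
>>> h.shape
(5, 5, 5)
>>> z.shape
(31, 29)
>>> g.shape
(5, 31)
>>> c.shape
(31, 29)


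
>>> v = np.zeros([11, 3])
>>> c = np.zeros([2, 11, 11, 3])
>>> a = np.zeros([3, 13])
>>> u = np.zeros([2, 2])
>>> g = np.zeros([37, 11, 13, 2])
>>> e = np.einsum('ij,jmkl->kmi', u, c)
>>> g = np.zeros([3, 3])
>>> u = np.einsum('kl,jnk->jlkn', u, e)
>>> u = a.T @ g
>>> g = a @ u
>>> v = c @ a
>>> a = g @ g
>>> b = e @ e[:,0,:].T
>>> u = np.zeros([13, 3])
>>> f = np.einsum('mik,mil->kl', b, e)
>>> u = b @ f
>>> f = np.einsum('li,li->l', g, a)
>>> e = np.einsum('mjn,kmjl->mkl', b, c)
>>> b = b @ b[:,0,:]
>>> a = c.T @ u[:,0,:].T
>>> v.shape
(2, 11, 11, 13)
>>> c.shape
(2, 11, 11, 3)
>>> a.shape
(3, 11, 11, 11)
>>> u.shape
(11, 11, 2)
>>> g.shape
(3, 3)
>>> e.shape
(11, 2, 3)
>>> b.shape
(11, 11, 11)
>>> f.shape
(3,)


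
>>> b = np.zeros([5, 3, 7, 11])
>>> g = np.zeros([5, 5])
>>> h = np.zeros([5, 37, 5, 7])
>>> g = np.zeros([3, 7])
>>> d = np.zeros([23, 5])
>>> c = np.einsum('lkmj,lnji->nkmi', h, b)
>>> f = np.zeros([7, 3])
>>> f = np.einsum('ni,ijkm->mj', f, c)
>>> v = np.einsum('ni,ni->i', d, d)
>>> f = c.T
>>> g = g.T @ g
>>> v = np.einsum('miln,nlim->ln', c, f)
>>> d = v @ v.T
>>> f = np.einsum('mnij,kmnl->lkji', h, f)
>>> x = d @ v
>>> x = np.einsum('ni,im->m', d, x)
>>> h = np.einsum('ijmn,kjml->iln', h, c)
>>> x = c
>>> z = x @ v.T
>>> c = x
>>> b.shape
(5, 3, 7, 11)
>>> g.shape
(7, 7)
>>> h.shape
(5, 11, 7)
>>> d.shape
(5, 5)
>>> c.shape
(3, 37, 5, 11)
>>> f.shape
(3, 11, 7, 5)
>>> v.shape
(5, 11)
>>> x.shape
(3, 37, 5, 11)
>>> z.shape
(3, 37, 5, 5)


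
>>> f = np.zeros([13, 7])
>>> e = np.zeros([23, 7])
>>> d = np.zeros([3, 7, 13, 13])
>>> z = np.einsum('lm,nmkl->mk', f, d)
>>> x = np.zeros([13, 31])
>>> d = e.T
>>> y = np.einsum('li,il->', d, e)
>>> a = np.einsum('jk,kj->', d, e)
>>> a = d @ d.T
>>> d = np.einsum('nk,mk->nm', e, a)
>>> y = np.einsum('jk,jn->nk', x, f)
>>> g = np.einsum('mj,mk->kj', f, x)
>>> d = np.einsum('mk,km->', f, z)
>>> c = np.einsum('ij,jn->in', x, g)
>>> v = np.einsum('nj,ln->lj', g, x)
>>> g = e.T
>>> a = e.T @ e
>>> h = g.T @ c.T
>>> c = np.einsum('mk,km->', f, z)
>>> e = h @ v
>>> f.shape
(13, 7)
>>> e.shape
(23, 7)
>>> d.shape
()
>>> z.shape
(7, 13)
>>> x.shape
(13, 31)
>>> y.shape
(7, 31)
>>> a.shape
(7, 7)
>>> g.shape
(7, 23)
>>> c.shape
()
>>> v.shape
(13, 7)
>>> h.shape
(23, 13)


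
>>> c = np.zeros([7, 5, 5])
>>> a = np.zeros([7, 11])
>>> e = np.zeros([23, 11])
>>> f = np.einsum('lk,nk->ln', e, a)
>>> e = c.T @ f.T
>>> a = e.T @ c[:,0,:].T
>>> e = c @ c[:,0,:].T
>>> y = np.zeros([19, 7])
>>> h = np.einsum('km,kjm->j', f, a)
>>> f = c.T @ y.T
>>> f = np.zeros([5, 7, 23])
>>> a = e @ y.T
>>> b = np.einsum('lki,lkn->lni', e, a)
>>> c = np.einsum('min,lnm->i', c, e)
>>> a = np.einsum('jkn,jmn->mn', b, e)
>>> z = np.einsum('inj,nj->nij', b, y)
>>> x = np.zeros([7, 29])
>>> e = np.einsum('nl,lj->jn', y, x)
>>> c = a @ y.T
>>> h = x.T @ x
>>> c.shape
(5, 19)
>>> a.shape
(5, 7)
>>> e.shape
(29, 19)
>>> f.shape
(5, 7, 23)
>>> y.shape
(19, 7)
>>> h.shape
(29, 29)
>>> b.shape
(7, 19, 7)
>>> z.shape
(19, 7, 7)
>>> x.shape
(7, 29)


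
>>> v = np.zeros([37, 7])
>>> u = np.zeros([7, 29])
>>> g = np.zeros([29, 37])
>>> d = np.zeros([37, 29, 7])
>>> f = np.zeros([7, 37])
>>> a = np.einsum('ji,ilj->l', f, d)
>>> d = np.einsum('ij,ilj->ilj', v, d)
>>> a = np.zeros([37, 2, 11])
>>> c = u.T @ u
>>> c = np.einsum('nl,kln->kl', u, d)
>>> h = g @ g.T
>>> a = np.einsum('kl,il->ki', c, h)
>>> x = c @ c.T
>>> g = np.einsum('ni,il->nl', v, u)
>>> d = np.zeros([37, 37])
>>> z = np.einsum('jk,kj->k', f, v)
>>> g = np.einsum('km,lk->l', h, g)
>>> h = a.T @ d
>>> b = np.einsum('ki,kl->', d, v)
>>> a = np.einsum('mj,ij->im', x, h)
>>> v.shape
(37, 7)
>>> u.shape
(7, 29)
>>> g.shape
(37,)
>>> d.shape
(37, 37)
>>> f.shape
(7, 37)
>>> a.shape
(29, 37)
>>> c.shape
(37, 29)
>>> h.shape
(29, 37)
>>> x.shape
(37, 37)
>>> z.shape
(37,)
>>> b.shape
()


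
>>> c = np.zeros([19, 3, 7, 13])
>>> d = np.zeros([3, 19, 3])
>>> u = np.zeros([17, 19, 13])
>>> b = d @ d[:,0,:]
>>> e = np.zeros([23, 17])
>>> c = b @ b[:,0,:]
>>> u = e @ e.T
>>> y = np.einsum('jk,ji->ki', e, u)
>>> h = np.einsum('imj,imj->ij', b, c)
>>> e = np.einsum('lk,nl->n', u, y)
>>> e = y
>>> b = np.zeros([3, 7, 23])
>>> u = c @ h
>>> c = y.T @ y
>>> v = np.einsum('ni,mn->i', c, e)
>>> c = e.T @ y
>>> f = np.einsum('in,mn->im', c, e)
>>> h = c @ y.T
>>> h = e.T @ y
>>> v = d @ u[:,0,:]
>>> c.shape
(23, 23)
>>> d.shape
(3, 19, 3)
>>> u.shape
(3, 19, 3)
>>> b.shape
(3, 7, 23)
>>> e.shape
(17, 23)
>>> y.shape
(17, 23)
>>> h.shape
(23, 23)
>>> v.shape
(3, 19, 3)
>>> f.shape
(23, 17)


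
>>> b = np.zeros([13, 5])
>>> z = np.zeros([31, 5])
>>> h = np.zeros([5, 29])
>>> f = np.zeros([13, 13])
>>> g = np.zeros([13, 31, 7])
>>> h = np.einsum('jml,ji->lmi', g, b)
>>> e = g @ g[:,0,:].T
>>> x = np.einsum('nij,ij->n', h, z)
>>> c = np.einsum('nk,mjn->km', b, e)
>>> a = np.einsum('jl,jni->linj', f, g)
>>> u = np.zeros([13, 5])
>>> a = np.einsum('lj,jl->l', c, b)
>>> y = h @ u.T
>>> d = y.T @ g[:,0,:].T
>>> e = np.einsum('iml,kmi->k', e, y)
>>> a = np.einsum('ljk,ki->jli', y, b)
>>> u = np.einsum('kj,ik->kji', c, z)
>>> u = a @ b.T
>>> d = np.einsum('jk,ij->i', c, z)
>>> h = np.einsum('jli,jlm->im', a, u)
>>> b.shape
(13, 5)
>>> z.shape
(31, 5)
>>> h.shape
(5, 13)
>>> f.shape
(13, 13)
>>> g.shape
(13, 31, 7)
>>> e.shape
(7,)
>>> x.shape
(7,)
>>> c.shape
(5, 13)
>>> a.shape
(31, 7, 5)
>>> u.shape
(31, 7, 13)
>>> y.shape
(7, 31, 13)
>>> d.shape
(31,)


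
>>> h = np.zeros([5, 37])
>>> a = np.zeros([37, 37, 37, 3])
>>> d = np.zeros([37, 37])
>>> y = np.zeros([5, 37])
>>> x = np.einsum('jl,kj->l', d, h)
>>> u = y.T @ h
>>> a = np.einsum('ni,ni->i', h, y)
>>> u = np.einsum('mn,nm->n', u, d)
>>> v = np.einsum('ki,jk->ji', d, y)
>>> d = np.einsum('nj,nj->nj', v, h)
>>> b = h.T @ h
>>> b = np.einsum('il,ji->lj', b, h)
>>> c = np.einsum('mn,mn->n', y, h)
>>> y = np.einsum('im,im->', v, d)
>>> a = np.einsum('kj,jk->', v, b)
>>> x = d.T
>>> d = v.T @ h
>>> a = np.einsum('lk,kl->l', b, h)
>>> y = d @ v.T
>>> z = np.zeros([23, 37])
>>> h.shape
(5, 37)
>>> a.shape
(37,)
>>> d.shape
(37, 37)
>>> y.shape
(37, 5)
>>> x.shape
(37, 5)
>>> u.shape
(37,)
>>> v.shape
(5, 37)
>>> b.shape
(37, 5)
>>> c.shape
(37,)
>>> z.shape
(23, 37)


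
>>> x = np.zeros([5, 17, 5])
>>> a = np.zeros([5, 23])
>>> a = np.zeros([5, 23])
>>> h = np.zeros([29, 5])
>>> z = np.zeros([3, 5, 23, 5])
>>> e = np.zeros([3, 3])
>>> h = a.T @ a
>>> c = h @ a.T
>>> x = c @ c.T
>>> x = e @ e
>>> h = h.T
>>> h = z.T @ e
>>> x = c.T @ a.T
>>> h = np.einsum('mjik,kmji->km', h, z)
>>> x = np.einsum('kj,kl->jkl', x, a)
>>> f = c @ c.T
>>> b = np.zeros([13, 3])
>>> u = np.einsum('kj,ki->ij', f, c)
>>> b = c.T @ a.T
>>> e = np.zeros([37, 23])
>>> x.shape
(5, 5, 23)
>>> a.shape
(5, 23)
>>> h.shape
(3, 5)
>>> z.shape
(3, 5, 23, 5)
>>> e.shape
(37, 23)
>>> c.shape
(23, 5)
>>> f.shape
(23, 23)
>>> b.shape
(5, 5)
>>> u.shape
(5, 23)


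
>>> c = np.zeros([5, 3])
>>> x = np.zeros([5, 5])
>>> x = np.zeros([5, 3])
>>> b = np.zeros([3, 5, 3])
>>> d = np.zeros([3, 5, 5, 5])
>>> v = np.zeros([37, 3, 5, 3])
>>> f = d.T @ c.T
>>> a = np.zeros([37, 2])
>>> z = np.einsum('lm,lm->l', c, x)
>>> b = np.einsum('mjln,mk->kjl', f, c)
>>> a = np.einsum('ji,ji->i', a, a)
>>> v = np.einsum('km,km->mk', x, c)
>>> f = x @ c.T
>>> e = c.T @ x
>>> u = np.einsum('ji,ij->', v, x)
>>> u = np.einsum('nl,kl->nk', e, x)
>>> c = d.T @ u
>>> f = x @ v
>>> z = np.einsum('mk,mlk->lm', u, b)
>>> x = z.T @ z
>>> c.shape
(5, 5, 5, 5)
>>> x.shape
(3, 3)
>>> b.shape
(3, 5, 5)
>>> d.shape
(3, 5, 5, 5)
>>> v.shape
(3, 5)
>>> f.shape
(5, 5)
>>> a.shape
(2,)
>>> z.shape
(5, 3)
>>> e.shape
(3, 3)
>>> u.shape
(3, 5)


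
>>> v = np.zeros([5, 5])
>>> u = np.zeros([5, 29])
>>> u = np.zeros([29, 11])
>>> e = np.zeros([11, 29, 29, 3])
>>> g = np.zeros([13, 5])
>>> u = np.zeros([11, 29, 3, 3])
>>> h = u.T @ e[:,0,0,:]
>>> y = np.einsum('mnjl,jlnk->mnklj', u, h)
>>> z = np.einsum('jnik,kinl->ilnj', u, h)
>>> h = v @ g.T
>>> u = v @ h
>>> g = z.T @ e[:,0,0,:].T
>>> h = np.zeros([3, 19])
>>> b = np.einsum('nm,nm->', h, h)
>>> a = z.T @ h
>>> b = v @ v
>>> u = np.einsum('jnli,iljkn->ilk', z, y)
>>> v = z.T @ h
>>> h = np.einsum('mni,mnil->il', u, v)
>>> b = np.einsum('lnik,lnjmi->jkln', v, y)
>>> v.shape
(11, 29, 3, 19)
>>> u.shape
(11, 29, 3)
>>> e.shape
(11, 29, 29, 3)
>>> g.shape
(11, 29, 3, 11)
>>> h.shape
(3, 19)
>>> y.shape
(11, 29, 3, 3, 3)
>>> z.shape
(3, 3, 29, 11)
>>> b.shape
(3, 19, 11, 29)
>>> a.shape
(11, 29, 3, 19)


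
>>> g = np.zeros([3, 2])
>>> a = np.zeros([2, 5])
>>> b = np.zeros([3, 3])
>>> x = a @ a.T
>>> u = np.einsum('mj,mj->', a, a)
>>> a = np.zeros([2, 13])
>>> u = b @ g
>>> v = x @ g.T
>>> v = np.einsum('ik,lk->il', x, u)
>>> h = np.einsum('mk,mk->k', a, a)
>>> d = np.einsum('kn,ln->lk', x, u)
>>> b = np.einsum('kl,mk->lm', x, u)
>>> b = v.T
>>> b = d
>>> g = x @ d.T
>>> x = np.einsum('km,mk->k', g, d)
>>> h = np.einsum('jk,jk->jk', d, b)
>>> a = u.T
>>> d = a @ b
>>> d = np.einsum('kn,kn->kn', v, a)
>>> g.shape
(2, 3)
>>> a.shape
(2, 3)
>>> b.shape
(3, 2)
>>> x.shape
(2,)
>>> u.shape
(3, 2)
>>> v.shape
(2, 3)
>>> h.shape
(3, 2)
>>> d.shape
(2, 3)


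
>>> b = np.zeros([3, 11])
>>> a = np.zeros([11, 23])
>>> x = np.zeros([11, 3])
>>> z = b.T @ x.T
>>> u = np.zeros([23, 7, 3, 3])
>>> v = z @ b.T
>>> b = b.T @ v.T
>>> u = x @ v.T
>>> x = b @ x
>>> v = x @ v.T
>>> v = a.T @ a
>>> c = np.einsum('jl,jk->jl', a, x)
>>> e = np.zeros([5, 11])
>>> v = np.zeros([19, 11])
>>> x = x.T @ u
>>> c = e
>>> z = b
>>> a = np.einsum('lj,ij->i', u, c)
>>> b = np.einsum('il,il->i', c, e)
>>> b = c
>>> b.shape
(5, 11)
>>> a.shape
(5,)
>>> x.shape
(3, 11)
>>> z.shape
(11, 11)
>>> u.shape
(11, 11)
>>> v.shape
(19, 11)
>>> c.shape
(5, 11)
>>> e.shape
(5, 11)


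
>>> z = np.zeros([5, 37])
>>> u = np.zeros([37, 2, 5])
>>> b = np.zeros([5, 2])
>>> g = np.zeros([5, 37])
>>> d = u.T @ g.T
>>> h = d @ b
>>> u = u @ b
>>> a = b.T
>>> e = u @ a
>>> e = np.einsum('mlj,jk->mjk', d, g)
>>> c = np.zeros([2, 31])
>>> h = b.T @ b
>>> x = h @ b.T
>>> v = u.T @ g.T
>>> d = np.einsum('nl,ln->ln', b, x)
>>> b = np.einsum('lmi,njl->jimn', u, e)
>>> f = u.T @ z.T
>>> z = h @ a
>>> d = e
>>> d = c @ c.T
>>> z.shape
(2, 5)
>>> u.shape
(37, 2, 2)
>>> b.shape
(5, 2, 2, 5)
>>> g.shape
(5, 37)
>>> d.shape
(2, 2)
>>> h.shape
(2, 2)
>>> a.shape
(2, 5)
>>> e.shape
(5, 5, 37)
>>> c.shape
(2, 31)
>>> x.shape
(2, 5)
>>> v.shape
(2, 2, 5)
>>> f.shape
(2, 2, 5)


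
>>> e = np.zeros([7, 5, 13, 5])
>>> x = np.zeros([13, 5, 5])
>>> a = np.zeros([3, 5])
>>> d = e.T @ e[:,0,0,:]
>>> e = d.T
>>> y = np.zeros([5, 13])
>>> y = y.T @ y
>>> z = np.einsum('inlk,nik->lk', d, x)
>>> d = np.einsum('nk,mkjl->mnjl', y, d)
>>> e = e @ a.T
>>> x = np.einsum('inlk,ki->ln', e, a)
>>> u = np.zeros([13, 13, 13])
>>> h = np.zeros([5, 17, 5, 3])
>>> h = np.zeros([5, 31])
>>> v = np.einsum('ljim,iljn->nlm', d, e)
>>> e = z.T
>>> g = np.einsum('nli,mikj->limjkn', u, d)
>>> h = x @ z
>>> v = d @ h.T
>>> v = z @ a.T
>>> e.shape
(5, 5)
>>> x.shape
(13, 5)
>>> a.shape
(3, 5)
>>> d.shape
(5, 13, 5, 5)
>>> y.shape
(13, 13)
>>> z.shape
(5, 5)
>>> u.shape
(13, 13, 13)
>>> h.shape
(13, 5)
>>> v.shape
(5, 3)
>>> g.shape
(13, 13, 5, 5, 5, 13)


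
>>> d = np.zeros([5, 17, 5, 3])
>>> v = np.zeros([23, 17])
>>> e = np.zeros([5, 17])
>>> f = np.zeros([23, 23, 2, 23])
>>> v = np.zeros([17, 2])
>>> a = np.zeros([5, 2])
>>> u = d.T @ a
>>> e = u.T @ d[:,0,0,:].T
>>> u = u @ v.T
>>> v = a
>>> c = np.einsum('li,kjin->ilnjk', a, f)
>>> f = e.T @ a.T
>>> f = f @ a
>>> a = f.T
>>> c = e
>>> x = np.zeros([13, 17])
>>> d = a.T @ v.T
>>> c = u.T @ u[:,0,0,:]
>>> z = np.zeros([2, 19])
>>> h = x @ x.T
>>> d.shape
(5, 5, 17, 5)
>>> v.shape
(5, 2)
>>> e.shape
(2, 17, 5, 5)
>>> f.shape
(5, 5, 17, 2)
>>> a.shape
(2, 17, 5, 5)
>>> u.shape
(3, 5, 17, 17)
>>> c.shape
(17, 17, 5, 17)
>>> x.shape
(13, 17)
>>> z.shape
(2, 19)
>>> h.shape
(13, 13)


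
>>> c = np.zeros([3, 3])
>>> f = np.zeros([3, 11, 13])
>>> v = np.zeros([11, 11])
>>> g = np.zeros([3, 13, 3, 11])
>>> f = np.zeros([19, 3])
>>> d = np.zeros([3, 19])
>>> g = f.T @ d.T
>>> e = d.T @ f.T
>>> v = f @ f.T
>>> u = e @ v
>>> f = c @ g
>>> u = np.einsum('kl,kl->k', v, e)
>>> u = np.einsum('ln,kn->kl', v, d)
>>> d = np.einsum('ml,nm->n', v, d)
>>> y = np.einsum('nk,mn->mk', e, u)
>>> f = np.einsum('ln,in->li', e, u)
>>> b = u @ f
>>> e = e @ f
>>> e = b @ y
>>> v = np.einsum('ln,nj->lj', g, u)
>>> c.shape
(3, 3)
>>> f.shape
(19, 3)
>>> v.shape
(3, 19)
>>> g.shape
(3, 3)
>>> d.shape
(3,)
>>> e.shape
(3, 19)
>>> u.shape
(3, 19)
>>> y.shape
(3, 19)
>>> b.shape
(3, 3)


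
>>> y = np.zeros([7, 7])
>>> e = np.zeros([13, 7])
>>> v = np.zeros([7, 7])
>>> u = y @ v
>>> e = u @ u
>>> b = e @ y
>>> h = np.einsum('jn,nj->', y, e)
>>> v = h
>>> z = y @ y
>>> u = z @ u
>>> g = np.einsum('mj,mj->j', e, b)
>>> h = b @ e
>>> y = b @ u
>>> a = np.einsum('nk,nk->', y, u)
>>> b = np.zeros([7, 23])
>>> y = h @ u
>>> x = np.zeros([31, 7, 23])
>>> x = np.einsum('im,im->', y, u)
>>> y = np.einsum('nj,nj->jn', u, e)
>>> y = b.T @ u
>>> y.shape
(23, 7)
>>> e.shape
(7, 7)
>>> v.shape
()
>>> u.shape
(7, 7)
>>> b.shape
(7, 23)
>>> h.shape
(7, 7)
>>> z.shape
(7, 7)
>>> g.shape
(7,)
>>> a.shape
()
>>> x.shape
()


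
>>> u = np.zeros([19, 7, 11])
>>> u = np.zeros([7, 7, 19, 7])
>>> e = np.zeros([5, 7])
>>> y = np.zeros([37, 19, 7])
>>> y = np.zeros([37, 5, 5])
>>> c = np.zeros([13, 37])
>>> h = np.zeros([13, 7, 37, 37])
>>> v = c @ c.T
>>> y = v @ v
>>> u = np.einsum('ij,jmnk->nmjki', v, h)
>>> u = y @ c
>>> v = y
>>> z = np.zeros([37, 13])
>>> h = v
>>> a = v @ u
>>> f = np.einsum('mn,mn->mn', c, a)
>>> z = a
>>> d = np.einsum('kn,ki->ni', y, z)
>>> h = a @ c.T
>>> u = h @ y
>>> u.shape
(13, 13)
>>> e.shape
(5, 7)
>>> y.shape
(13, 13)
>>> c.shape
(13, 37)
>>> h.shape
(13, 13)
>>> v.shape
(13, 13)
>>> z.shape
(13, 37)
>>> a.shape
(13, 37)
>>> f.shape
(13, 37)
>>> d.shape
(13, 37)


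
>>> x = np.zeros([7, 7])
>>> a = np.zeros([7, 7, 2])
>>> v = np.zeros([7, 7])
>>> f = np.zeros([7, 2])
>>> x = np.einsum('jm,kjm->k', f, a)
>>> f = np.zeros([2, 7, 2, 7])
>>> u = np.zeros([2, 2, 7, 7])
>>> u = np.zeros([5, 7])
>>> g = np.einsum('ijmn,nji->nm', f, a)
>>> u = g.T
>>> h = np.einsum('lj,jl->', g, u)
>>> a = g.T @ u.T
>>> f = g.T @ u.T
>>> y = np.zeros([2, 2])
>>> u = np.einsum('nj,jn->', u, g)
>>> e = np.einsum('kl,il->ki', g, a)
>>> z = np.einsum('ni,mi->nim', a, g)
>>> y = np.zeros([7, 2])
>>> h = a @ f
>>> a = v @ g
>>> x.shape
(7,)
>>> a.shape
(7, 2)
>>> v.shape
(7, 7)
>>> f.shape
(2, 2)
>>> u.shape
()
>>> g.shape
(7, 2)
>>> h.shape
(2, 2)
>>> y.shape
(7, 2)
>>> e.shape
(7, 2)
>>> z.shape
(2, 2, 7)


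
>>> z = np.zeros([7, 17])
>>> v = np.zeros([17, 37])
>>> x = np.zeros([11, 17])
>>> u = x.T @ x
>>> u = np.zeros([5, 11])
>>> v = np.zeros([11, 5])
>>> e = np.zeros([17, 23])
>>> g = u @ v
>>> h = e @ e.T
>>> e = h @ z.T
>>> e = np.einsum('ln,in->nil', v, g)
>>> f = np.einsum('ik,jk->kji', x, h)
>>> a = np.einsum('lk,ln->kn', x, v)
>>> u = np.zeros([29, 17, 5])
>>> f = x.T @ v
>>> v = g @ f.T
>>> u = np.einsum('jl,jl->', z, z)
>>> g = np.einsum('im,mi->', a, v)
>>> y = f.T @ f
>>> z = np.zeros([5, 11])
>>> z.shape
(5, 11)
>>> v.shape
(5, 17)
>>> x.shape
(11, 17)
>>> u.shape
()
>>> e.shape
(5, 5, 11)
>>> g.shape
()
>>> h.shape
(17, 17)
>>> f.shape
(17, 5)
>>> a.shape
(17, 5)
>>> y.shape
(5, 5)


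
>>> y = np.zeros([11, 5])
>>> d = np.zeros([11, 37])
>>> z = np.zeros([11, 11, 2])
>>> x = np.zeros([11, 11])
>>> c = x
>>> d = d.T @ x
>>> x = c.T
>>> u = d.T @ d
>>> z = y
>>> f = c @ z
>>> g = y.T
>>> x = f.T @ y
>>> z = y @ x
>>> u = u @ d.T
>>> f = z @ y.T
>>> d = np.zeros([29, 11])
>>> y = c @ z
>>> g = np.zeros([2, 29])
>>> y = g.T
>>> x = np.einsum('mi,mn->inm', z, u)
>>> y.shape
(29, 2)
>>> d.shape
(29, 11)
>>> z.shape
(11, 5)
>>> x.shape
(5, 37, 11)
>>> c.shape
(11, 11)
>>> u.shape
(11, 37)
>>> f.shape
(11, 11)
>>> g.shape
(2, 29)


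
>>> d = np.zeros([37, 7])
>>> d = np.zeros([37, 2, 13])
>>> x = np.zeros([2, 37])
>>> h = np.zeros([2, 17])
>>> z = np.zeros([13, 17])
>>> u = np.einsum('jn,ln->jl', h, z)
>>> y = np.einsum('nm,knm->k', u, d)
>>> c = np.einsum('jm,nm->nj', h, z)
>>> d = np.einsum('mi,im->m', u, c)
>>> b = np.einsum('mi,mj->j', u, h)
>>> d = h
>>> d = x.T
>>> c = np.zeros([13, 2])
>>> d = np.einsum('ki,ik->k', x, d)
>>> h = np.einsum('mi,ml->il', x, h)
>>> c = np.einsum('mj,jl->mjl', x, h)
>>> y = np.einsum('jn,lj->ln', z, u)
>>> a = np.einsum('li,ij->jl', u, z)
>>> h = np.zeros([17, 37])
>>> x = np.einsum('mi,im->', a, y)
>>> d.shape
(2,)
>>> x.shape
()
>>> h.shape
(17, 37)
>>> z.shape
(13, 17)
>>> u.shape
(2, 13)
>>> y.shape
(2, 17)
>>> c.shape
(2, 37, 17)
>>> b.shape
(17,)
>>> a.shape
(17, 2)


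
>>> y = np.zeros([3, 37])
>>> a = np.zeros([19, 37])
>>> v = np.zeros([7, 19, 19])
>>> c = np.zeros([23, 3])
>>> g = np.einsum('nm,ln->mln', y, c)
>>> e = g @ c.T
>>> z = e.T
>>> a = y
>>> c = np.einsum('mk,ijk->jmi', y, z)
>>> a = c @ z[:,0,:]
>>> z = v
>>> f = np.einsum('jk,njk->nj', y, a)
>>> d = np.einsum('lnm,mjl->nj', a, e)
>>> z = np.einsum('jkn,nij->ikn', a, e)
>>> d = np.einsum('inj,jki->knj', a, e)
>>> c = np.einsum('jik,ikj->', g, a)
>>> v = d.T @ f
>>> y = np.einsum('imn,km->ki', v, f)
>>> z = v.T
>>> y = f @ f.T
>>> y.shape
(23, 23)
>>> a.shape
(23, 3, 37)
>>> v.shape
(37, 3, 3)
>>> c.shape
()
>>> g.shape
(37, 23, 3)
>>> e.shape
(37, 23, 23)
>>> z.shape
(3, 3, 37)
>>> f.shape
(23, 3)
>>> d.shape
(23, 3, 37)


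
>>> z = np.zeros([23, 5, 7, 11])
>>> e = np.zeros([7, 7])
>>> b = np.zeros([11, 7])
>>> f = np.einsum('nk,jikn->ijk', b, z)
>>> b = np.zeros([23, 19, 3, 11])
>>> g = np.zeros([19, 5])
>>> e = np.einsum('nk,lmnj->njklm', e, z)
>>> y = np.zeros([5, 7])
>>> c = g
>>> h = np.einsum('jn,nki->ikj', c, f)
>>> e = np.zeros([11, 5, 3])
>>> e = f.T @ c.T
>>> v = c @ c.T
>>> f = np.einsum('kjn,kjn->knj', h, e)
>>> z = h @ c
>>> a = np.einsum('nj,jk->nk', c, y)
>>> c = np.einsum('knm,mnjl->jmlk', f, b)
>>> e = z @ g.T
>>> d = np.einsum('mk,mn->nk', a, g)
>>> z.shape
(7, 23, 5)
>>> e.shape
(7, 23, 19)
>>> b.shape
(23, 19, 3, 11)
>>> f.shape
(7, 19, 23)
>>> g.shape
(19, 5)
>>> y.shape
(5, 7)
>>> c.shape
(3, 23, 11, 7)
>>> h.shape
(7, 23, 19)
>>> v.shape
(19, 19)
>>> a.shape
(19, 7)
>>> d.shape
(5, 7)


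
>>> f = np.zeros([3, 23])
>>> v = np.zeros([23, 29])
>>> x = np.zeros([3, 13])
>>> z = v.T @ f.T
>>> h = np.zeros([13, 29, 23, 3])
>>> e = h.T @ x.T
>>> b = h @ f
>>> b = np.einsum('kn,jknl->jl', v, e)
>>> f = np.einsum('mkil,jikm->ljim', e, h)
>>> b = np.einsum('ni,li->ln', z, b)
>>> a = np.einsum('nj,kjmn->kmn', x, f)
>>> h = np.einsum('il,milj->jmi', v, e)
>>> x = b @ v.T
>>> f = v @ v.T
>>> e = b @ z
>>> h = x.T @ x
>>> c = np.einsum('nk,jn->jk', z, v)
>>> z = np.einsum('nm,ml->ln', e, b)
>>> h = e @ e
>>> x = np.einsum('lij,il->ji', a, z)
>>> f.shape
(23, 23)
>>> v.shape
(23, 29)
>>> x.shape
(3, 29)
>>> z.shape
(29, 3)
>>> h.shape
(3, 3)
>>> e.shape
(3, 3)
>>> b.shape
(3, 29)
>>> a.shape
(3, 29, 3)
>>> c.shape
(23, 3)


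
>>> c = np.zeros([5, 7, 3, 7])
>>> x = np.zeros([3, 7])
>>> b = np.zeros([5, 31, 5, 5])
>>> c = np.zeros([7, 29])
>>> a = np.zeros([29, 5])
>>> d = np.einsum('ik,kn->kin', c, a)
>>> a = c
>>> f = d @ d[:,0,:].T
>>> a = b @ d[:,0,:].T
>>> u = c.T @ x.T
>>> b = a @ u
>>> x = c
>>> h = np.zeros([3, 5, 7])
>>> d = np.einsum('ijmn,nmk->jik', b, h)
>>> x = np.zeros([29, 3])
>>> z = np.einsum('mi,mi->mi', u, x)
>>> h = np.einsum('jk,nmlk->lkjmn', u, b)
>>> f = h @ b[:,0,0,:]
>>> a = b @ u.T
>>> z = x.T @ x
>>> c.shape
(7, 29)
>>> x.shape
(29, 3)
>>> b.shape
(5, 31, 5, 3)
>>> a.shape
(5, 31, 5, 29)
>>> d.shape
(31, 5, 7)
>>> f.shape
(5, 3, 29, 31, 3)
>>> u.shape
(29, 3)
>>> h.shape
(5, 3, 29, 31, 5)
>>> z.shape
(3, 3)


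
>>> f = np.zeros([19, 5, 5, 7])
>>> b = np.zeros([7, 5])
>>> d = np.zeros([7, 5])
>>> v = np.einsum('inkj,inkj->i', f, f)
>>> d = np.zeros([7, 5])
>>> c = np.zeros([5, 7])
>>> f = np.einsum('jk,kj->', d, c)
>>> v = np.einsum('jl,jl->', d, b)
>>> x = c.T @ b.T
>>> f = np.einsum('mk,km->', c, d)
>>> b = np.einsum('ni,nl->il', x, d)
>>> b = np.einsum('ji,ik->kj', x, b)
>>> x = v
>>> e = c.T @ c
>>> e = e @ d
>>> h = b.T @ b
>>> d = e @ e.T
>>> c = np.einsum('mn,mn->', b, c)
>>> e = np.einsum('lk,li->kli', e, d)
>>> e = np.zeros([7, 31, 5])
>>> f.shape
()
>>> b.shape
(5, 7)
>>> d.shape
(7, 7)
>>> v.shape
()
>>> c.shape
()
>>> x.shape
()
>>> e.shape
(7, 31, 5)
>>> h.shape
(7, 7)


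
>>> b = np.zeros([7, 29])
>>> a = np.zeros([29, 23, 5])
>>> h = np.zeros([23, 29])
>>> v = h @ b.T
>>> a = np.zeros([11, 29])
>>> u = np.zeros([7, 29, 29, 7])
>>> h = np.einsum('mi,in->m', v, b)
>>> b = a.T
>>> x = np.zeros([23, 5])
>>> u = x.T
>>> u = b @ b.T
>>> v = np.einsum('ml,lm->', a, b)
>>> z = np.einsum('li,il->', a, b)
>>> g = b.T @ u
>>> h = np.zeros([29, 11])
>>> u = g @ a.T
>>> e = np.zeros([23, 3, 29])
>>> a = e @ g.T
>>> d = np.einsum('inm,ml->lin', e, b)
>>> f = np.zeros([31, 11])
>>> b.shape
(29, 11)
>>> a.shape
(23, 3, 11)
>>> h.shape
(29, 11)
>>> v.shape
()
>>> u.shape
(11, 11)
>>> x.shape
(23, 5)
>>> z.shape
()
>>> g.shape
(11, 29)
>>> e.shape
(23, 3, 29)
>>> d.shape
(11, 23, 3)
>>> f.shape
(31, 11)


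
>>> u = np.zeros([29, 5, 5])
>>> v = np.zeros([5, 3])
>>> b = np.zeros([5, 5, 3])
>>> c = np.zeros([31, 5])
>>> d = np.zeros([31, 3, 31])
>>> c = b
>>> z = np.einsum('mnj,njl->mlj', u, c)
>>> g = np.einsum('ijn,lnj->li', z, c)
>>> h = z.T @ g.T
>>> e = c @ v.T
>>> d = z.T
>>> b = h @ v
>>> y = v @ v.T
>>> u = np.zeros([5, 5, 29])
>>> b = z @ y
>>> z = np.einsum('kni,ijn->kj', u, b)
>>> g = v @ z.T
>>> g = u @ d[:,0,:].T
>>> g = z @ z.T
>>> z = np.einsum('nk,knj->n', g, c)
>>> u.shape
(5, 5, 29)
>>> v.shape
(5, 3)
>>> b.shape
(29, 3, 5)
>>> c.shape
(5, 5, 3)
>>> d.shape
(5, 3, 29)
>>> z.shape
(5,)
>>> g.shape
(5, 5)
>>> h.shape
(5, 3, 5)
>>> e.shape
(5, 5, 5)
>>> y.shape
(5, 5)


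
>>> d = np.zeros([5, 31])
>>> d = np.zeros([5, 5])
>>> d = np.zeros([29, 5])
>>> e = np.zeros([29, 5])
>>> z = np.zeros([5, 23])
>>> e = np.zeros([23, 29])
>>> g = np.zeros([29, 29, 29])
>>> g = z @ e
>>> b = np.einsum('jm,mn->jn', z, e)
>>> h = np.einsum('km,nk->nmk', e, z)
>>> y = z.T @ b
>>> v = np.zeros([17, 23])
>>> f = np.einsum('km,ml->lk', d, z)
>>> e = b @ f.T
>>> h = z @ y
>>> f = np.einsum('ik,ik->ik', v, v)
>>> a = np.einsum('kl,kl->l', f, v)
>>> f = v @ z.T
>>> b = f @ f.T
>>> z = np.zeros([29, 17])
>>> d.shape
(29, 5)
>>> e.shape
(5, 23)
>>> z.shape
(29, 17)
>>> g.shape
(5, 29)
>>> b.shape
(17, 17)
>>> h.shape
(5, 29)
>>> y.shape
(23, 29)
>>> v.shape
(17, 23)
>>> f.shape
(17, 5)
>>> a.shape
(23,)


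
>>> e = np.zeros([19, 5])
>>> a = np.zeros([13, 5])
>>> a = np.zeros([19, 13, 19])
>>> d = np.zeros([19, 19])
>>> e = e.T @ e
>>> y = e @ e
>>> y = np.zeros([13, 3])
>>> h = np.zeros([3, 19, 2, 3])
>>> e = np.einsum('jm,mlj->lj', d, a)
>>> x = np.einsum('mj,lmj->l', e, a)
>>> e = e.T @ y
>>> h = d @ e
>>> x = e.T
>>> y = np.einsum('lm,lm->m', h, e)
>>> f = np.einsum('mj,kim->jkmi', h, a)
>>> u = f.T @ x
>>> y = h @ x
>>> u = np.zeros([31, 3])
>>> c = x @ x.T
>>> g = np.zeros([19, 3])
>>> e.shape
(19, 3)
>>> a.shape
(19, 13, 19)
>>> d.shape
(19, 19)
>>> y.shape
(19, 19)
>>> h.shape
(19, 3)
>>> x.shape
(3, 19)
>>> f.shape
(3, 19, 19, 13)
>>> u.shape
(31, 3)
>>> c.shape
(3, 3)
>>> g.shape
(19, 3)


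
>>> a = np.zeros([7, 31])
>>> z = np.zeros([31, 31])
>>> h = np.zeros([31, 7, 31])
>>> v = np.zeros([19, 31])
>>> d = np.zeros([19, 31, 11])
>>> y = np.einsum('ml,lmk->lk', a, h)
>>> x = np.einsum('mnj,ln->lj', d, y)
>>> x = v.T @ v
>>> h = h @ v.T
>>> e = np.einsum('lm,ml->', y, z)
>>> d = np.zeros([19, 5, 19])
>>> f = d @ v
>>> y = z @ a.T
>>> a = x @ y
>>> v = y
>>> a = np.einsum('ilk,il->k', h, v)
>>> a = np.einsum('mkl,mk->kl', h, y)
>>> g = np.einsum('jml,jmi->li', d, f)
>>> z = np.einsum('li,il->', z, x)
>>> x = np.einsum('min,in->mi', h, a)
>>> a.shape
(7, 19)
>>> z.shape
()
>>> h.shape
(31, 7, 19)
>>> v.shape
(31, 7)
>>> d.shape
(19, 5, 19)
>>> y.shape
(31, 7)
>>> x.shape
(31, 7)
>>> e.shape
()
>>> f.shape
(19, 5, 31)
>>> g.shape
(19, 31)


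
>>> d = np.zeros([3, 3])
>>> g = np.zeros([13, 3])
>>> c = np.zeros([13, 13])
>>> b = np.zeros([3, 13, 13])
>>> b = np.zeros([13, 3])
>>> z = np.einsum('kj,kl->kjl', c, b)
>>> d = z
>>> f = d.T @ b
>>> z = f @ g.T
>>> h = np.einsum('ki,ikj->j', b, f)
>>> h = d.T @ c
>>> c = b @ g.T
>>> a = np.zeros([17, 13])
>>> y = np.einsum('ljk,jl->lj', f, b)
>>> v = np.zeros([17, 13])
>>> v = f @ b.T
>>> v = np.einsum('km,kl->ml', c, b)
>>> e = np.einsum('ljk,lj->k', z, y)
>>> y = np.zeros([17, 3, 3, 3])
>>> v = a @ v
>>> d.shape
(13, 13, 3)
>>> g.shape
(13, 3)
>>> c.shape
(13, 13)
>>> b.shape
(13, 3)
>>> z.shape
(3, 13, 13)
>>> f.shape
(3, 13, 3)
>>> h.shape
(3, 13, 13)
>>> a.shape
(17, 13)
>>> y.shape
(17, 3, 3, 3)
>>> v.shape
(17, 3)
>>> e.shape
(13,)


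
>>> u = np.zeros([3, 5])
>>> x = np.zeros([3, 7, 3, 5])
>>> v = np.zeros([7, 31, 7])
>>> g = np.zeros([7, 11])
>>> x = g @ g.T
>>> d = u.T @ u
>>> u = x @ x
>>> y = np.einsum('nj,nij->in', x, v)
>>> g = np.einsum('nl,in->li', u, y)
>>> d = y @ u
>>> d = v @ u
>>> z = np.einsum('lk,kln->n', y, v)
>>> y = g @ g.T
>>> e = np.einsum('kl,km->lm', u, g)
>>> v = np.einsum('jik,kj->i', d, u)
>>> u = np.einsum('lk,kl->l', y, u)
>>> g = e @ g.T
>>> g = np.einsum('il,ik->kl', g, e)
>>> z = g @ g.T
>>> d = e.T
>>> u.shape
(7,)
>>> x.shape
(7, 7)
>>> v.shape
(31,)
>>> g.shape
(31, 7)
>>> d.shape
(31, 7)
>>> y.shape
(7, 7)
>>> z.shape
(31, 31)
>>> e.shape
(7, 31)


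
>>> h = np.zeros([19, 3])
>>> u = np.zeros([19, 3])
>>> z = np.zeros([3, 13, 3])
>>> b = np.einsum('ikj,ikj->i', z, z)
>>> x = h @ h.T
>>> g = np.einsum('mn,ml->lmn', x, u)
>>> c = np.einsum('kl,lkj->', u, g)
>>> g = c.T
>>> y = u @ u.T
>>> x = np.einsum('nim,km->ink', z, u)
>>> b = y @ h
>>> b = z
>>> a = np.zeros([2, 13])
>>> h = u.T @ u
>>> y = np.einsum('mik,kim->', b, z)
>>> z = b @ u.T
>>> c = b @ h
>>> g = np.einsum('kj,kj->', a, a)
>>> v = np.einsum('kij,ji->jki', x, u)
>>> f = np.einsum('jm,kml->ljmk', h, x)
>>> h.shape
(3, 3)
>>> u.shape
(19, 3)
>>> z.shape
(3, 13, 19)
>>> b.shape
(3, 13, 3)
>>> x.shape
(13, 3, 19)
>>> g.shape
()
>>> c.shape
(3, 13, 3)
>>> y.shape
()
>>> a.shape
(2, 13)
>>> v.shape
(19, 13, 3)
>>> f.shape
(19, 3, 3, 13)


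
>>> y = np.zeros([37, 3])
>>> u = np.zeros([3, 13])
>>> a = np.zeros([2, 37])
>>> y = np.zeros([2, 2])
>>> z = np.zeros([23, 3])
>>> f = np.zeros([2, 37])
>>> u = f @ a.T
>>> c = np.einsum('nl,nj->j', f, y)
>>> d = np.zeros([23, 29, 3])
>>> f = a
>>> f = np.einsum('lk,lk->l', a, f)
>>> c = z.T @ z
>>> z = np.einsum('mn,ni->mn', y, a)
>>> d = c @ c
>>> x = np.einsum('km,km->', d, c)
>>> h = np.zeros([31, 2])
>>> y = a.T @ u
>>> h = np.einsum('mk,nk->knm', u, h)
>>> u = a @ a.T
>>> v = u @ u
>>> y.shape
(37, 2)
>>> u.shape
(2, 2)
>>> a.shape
(2, 37)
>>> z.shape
(2, 2)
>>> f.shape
(2,)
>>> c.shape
(3, 3)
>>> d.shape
(3, 3)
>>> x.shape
()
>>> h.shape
(2, 31, 2)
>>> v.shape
(2, 2)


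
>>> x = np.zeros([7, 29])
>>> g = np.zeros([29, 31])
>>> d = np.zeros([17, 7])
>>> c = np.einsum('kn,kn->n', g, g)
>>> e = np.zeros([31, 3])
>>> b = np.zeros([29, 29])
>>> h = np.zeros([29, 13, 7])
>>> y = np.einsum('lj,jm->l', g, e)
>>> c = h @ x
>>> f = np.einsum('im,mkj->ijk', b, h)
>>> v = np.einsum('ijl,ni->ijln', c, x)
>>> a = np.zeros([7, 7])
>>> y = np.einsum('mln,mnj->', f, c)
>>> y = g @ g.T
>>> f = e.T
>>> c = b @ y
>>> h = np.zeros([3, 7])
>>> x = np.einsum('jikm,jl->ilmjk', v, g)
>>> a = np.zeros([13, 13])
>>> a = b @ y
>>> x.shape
(13, 31, 7, 29, 29)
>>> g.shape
(29, 31)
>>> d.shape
(17, 7)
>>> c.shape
(29, 29)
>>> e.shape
(31, 3)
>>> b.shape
(29, 29)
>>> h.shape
(3, 7)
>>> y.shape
(29, 29)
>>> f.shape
(3, 31)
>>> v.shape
(29, 13, 29, 7)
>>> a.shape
(29, 29)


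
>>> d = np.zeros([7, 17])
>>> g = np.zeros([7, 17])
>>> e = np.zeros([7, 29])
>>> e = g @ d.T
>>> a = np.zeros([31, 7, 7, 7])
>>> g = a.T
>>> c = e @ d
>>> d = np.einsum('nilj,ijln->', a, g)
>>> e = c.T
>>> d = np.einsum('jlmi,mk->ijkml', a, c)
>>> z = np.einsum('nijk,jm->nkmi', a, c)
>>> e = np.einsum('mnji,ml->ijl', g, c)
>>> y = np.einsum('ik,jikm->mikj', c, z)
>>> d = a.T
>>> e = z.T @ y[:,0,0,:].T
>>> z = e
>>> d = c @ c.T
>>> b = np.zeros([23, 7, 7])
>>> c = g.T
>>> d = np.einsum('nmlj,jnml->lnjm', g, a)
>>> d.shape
(7, 7, 31, 7)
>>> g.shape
(7, 7, 7, 31)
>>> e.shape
(7, 17, 7, 7)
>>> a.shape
(31, 7, 7, 7)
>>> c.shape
(31, 7, 7, 7)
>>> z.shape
(7, 17, 7, 7)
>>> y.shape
(7, 7, 17, 31)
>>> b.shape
(23, 7, 7)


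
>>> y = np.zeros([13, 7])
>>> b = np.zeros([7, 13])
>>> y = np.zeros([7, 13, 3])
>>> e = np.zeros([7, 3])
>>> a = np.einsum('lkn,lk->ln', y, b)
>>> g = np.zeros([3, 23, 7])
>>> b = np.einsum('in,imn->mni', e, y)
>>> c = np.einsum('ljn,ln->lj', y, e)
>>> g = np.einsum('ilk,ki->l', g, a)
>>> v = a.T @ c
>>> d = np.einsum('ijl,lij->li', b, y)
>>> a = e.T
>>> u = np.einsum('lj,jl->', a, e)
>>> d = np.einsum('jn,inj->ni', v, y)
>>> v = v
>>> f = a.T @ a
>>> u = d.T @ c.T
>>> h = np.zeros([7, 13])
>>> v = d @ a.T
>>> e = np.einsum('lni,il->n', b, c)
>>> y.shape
(7, 13, 3)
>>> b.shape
(13, 3, 7)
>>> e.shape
(3,)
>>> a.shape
(3, 7)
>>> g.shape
(23,)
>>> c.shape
(7, 13)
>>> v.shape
(13, 3)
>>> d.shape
(13, 7)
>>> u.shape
(7, 7)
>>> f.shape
(7, 7)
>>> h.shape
(7, 13)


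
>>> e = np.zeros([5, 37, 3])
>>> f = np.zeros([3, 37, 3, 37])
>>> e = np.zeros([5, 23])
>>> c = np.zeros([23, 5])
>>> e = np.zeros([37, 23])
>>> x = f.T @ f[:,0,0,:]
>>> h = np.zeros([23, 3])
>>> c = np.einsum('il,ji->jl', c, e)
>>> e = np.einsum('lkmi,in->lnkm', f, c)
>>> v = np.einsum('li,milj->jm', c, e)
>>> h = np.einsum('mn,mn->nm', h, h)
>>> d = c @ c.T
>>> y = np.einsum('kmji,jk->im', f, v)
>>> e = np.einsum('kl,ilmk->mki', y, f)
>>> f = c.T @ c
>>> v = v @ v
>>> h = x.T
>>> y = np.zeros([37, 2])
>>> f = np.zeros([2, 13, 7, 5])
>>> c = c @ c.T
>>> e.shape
(3, 37, 3)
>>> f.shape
(2, 13, 7, 5)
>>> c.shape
(37, 37)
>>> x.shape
(37, 3, 37, 37)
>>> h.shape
(37, 37, 3, 37)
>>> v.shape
(3, 3)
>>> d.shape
(37, 37)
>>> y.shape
(37, 2)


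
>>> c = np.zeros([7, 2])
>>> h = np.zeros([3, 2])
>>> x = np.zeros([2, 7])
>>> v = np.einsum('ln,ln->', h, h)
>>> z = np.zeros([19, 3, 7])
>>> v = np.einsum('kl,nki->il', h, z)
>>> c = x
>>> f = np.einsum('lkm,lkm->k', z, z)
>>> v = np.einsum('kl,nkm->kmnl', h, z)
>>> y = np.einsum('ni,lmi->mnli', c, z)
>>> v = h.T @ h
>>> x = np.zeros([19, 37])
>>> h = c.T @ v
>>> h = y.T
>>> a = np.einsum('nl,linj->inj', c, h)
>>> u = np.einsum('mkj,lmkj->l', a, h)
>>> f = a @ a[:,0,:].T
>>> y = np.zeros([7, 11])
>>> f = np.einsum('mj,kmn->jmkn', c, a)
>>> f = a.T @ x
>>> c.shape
(2, 7)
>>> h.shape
(7, 19, 2, 3)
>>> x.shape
(19, 37)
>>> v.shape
(2, 2)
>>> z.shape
(19, 3, 7)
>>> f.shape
(3, 2, 37)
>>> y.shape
(7, 11)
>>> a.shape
(19, 2, 3)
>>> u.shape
(7,)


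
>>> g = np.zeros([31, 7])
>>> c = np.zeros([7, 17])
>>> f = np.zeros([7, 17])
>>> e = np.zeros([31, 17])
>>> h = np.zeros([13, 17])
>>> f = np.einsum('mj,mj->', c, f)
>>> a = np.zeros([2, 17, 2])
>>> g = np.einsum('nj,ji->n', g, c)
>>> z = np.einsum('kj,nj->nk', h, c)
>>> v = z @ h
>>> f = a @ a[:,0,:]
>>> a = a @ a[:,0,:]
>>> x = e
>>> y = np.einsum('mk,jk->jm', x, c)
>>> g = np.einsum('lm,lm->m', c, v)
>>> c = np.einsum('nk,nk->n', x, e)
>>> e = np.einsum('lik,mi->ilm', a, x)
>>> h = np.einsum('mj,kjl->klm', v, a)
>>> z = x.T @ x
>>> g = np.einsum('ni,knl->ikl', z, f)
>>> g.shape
(17, 2, 2)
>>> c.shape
(31,)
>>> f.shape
(2, 17, 2)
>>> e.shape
(17, 2, 31)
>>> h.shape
(2, 2, 7)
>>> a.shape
(2, 17, 2)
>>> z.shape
(17, 17)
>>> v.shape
(7, 17)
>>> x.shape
(31, 17)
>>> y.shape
(7, 31)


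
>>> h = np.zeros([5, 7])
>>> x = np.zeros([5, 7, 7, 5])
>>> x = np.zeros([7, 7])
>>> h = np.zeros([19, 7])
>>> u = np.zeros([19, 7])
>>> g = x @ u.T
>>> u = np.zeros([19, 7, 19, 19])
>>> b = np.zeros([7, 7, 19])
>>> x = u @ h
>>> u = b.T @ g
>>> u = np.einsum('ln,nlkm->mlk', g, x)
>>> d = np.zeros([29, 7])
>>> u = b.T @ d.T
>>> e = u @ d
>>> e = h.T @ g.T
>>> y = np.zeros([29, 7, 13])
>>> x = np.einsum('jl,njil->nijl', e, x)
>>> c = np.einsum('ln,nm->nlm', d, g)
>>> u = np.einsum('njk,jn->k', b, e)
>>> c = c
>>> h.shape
(19, 7)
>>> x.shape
(19, 19, 7, 7)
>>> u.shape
(19,)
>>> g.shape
(7, 19)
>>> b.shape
(7, 7, 19)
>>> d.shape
(29, 7)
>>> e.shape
(7, 7)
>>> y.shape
(29, 7, 13)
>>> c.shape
(7, 29, 19)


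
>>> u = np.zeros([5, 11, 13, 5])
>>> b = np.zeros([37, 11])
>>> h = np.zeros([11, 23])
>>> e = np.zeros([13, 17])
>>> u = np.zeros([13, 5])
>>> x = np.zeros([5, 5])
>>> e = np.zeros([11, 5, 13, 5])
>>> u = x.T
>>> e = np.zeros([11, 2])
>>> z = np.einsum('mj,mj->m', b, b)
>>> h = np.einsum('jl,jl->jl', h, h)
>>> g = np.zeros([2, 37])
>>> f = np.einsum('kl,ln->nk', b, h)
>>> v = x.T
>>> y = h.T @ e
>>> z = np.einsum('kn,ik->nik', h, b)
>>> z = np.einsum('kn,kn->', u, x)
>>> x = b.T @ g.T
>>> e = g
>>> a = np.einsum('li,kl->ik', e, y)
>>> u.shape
(5, 5)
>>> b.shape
(37, 11)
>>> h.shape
(11, 23)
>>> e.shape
(2, 37)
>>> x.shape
(11, 2)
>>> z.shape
()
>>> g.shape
(2, 37)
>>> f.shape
(23, 37)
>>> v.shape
(5, 5)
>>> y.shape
(23, 2)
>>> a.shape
(37, 23)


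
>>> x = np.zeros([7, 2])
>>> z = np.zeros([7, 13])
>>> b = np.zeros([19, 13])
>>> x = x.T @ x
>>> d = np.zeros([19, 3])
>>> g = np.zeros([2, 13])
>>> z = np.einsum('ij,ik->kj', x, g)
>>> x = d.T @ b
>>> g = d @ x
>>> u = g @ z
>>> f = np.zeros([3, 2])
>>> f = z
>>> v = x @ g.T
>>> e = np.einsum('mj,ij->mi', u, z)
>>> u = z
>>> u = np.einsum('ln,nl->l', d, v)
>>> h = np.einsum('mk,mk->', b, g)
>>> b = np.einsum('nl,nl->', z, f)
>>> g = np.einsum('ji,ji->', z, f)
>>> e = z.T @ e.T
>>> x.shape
(3, 13)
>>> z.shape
(13, 2)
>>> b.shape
()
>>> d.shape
(19, 3)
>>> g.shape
()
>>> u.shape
(19,)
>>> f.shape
(13, 2)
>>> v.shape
(3, 19)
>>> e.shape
(2, 19)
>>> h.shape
()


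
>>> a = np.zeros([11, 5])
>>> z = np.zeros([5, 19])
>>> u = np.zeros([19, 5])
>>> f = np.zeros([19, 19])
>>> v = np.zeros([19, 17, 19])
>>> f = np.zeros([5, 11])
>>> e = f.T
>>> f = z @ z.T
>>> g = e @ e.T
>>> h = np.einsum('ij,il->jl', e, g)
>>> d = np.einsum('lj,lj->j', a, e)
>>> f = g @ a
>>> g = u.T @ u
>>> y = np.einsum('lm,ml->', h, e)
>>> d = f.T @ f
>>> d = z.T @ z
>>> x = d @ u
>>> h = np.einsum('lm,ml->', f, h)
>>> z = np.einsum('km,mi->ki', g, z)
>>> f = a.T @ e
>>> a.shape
(11, 5)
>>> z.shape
(5, 19)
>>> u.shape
(19, 5)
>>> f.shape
(5, 5)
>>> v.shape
(19, 17, 19)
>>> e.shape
(11, 5)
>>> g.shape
(5, 5)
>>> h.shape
()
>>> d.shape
(19, 19)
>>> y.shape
()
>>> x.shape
(19, 5)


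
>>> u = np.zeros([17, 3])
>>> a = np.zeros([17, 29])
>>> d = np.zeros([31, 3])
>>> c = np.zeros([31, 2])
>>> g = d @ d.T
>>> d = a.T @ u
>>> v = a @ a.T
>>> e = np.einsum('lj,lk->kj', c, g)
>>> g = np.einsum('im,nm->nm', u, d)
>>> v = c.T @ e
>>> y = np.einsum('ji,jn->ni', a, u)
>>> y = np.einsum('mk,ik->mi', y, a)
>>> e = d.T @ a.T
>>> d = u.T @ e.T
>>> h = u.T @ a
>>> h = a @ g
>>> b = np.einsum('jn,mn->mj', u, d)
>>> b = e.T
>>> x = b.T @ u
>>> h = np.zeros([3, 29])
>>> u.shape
(17, 3)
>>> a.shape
(17, 29)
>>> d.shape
(3, 3)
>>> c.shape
(31, 2)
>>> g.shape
(29, 3)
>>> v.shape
(2, 2)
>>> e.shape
(3, 17)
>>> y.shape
(3, 17)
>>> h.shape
(3, 29)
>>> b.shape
(17, 3)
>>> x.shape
(3, 3)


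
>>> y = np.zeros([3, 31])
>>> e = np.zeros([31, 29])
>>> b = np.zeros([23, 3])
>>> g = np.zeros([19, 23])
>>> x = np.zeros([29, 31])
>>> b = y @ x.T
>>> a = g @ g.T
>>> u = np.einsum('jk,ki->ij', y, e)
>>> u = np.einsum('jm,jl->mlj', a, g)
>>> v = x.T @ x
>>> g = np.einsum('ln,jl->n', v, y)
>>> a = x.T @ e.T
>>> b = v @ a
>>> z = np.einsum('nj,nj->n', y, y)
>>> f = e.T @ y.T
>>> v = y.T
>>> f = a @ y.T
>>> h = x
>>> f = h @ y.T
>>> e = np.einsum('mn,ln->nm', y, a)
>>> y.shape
(3, 31)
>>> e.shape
(31, 3)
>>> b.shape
(31, 31)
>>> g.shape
(31,)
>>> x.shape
(29, 31)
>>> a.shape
(31, 31)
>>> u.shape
(19, 23, 19)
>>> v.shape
(31, 3)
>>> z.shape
(3,)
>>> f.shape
(29, 3)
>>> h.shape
(29, 31)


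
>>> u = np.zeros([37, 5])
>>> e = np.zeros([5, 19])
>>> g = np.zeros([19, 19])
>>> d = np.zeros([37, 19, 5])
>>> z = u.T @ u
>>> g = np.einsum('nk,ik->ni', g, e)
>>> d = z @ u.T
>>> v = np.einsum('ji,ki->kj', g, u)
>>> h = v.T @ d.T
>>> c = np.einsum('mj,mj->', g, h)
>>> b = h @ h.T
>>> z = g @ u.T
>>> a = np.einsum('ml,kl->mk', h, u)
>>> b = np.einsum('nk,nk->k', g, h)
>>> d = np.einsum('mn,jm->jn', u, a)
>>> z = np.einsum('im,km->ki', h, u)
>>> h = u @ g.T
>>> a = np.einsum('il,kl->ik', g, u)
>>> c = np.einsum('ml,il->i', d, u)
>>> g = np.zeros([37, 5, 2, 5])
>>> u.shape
(37, 5)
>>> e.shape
(5, 19)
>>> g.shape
(37, 5, 2, 5)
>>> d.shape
(19, 5)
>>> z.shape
(37, 19)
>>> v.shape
(37, 19)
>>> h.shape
(37, 19)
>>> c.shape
(37,)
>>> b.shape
(5,)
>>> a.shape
(19, 37)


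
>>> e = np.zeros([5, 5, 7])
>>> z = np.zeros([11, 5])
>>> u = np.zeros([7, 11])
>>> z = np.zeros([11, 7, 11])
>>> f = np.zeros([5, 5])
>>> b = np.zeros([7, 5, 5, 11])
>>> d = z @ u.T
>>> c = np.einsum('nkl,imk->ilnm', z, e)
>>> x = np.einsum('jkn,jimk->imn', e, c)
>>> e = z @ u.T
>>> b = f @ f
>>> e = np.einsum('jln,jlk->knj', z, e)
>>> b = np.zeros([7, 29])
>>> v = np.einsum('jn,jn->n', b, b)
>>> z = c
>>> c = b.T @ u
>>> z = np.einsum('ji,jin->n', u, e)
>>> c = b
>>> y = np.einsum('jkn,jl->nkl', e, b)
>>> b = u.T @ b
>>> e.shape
(7, 11, 11)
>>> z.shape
(11,)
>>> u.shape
(7, 11)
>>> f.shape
(5, 5)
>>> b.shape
(11, 29)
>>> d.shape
(11, 7, 7)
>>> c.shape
(7, 29)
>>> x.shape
(11, 11, 7)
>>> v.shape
(29,)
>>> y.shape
(11, 11, 29)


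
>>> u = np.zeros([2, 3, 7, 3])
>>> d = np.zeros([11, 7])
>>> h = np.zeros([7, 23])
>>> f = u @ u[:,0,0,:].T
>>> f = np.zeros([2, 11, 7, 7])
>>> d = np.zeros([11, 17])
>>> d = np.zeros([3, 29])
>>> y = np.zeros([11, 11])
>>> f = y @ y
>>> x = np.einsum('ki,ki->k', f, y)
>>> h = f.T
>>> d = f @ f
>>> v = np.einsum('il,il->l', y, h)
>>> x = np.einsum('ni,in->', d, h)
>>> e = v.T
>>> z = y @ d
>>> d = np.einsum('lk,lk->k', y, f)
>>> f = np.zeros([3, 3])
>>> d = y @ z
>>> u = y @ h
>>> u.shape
(11, 11)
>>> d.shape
(11, 11)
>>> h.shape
(11, 11)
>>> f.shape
(3, 3)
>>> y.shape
(11, 11)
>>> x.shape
()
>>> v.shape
(11,)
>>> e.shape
(11,)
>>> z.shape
(11, 11)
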